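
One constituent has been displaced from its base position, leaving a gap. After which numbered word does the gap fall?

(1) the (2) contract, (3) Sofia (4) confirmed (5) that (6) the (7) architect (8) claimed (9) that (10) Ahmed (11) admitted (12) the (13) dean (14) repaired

14

The displaced element is "the contract" (word 2).
It is linked across 3 clause boundaries (that → that → Ø).
It functions as the direct object of "repaired", so the gap sits immediately after word 14 ("repaired").
Base order: Sofia confirmed that the architect claimed that Ahmed admitted the dean repaired the contract.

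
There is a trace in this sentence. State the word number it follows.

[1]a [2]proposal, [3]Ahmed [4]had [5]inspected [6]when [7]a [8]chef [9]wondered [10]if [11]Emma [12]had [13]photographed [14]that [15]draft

5

The displaced element is "a proposal" (word 2).
It functions as the direct object of "inspected", so the gap sits immediately after word 5 ("inspected").
Base order: Ahmed had inspected a proposal when a chef wondered if Emma had photographed that draft.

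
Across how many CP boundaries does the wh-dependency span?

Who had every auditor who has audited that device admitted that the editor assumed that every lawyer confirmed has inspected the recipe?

3

"who" is extracted from the subject of "inspected".
Boundaries crossed, outermost first: [that], [that], [Ø] — 3 in total.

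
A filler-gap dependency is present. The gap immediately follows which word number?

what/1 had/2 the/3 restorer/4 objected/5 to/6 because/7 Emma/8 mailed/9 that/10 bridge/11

6

The displaced element is "what" (word 1).
It functions as the object of the preposition "to" of "objected", so the gap sits immediately after word 6 ("to").
Base order: The restorer had objected to what because Emma mailed that bridge.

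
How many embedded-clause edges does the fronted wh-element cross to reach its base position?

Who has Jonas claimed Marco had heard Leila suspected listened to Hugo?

3

"who" is extracted from the subject of "listened".
Boundaries crossed, outermost first: [Ø], [Ø], [Ø] — 3 in total.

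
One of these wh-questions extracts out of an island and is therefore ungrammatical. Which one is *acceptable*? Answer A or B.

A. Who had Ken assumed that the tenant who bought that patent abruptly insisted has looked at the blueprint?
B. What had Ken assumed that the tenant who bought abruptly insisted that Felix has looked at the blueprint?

A

In B, the wh-phrase is extracted from inside a complex-NP island (relative clause) (introduced by "who"), which blocks movement.
In A, the extraction path crosses only that-complement boundaries, which are transparent.
So A is grammatical.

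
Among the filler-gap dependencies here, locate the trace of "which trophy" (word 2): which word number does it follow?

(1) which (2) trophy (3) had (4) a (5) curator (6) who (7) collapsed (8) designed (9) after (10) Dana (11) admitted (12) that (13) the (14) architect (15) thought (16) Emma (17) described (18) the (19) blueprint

8

The displaced element is "which trophy" (word 2).
It functions as the direct object of "designed", so the gap sits immediately after word 8 ("designed").
Base order: A curator who collapsed had designed which trophy after Dana admitted that the architect thought Emma described the blueprint.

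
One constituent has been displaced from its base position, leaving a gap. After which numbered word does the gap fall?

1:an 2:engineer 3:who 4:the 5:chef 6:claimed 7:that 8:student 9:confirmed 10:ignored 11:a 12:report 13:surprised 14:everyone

The displaced element is "an engineer" (word 2).
It is linked across 2 clause boundaries (Ø → Ø).
It functions as the subject of "ignored", so the gap sits immediately after word 9 ("confirmed").
Base order: The chef claimed that student confirmed an engineer ignored a report.

9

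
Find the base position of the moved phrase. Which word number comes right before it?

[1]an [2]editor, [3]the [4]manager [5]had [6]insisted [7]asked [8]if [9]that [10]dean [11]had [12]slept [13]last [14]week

The displaced element is "an editor" (word 2).
It is linked across 1 clause boundary (Ø).
It functions as the subject of "asked", so the gap sits immediately after word 6 ("insisted").
Base order: The manager had insisted an editor asked if that dean had slept last week.

6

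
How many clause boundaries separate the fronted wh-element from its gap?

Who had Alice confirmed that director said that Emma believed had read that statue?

3

"who" is extracted from the subject of "read".
Boundaries crossed, outermost first: [Ø], [that], [Ø] — 3 in total.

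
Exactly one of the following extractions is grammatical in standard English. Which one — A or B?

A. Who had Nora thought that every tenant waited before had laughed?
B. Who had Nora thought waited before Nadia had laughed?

B

In A, the wh-phrase is extracted from inside an adjunct island (introduced by "before"), which blocks movement.
In B, the extraction path crosses only that-complement boundaries, which are transparent.
So B is grammatical.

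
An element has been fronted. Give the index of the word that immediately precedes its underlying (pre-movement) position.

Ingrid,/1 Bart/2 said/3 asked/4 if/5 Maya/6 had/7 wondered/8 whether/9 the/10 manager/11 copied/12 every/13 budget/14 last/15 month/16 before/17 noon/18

The displaced element is "Ingrid" (word 1).
It is linked across 1 clause boundary (Ø).
It functions as the subject of "asked", so the gap sits immediately after word 3 ("said").
Base order: Bart said Ingrid asked if Maya had wondered whether the manager copied every budget last month before noon.

3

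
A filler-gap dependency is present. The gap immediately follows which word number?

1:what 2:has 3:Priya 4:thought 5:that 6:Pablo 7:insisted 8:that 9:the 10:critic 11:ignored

The displaced element is "what" (word 1).
It is linked across 2 clause boundaries (that → that).
It functions as the direct object of "ignored", so the gap sits immediately after word 11 ("ignored").
Base order: Priya has thought that Pablo insisted that the critic ignored what.

11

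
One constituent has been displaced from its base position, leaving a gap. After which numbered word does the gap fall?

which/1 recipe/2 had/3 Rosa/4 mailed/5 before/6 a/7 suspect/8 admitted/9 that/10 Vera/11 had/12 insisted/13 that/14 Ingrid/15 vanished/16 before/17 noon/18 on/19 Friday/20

5

The displaced element is "which recipe" (word 2).
It functions as the direct object of "mailed", so the gap sits immediately after word 5 ("mailed").
Base order: Rosa had mailed which recipe before a suspect admitted that Vera had insisted that Ingrid vanished before noon on Friday.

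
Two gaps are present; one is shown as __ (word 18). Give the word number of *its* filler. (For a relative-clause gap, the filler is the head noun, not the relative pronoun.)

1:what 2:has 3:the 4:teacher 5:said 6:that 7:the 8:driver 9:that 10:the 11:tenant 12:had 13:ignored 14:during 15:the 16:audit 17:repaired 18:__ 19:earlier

The marked gap is the direct object of "repaired".
Its filler is the fronted wh-phrase "what", at word 1.
(The other dependency links word 8 to a gap after word 13.)

1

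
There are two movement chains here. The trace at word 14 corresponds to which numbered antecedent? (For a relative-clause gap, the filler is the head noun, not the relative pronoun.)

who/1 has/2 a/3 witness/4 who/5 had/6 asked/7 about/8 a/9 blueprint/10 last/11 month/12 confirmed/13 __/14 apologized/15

The marked gap is the subject of "apologized".
Its filler is the fronted wh-phrase "who", at word 1.
(The other dependency links word 4 to a gap after word 5.)

1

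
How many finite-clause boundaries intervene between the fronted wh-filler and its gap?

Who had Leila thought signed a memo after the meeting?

"who" is extracted from the subject of "signed".
Boundaries crossed, outermost first: [Ø] — 1 in total.

1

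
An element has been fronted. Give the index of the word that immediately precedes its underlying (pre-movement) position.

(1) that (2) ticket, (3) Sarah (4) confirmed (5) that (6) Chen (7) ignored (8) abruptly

The displaced element is "that ticket" (word 2).
It is linked across 1 clause boundary (that).
It functions as the direct object of "ignored", so the gap sits immediately after word 7 ("ignored").
Base order: Sarah confirmed that Chen ignored that ticket abruptly.

7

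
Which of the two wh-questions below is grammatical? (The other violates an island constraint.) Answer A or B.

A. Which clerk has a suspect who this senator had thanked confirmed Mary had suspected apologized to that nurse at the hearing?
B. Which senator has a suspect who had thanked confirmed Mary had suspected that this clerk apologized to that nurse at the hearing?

In B, the wh-phrase is extracted from inside a complex-NP island (relative clause) (introduced by "who"), which blocks movement.
In A, the extraction path crosses only that-complement boundaries, which are transparent.
So A is grammatical.

A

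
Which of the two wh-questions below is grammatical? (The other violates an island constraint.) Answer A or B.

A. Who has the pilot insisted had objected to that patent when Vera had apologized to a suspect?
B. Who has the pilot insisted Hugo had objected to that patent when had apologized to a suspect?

A

In B, the wh-phrase is extracted from inside an adjunct island (introduced by "when"), which blocks movement.
In A, the extraction path crosses only that-complement boundaries, which are transparent.
So A is grammatical.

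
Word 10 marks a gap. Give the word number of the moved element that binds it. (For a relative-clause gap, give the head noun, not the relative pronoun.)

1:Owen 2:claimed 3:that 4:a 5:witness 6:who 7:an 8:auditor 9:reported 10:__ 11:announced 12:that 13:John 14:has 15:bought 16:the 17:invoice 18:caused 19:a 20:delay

The gap at 10 is the subject of "announced", inside a relative clause.
The relative pronoun is "who" (word 6); it is bound by the head noun immediately before it.
Its filler is the head noun "witness", at word 5.

5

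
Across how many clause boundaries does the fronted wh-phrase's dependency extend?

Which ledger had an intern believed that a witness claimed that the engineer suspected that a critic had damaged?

"which ledger" is extracted from the object of "damaged".
Boundaries crossed, outermost first: [that], [that], [that] — 3 in total.

3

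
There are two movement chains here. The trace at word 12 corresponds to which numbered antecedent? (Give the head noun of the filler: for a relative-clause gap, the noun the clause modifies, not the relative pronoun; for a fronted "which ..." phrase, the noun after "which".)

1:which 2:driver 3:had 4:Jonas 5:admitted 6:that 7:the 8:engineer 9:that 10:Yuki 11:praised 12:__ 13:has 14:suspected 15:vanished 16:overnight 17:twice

The marked gap is inside the relative clause, the direct object of "praised".
Its filler is the head noun "engineer" (via "that"), at word 8.
(The other dependency links word 2 to a gap after word 14.)

8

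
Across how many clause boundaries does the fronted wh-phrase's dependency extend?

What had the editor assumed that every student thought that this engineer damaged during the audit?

2

"what" is extracted from the object of "damaged".
Boundaries crossed, outermost first: [that], [that] — 2 in total.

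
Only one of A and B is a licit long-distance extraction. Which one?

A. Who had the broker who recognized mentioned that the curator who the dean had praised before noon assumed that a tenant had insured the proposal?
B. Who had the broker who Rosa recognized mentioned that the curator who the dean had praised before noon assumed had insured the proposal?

In A, the wh-phrase is extracted from inside a complex-NP island (relative clause) (introduced by "who"), which blocks movement.
In B, the extraction path crosses only that-complement boundaries, which are transparent.
So B is grammatical.

B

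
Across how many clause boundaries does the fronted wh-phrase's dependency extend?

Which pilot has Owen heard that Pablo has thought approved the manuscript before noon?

"which pilot" is extracted from the subject of "approved".
Boundaries crossed, outermost first: [that], [Ø] — 2 in total.

2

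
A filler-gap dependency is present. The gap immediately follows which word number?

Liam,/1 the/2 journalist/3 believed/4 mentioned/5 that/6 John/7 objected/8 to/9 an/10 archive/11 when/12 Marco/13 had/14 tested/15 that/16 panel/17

4

The displaced element is "Liam" (word 1).
It is linked across 1 clause boundary (Ø).
It functions as the subject of "mentioned", so the gap sits immediately after word 4 ("believed").
Base order: The journalist believed that Liam mentioned that John objected to an archive when Marco had tested that panel.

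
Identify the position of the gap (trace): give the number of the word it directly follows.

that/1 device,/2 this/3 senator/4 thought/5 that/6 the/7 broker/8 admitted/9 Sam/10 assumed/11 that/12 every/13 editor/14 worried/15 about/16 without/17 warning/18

The displaced element is "that device" (word 2).
It is linked across 3 clause boundaries (that → Ø → that).
It functions as the object of the preposition "about" of "worried", so the gap sits immediately after word 16 ("about").
Base order: This senator thought that the broker admitted Sam assumed that every editor worried about that device without warning.

16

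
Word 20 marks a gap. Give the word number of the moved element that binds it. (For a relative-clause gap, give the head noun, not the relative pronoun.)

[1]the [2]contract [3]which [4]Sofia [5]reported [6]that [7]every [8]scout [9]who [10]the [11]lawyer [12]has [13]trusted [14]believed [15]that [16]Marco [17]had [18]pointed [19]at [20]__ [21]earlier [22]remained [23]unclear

2

The gap at 20 is the prepositional object of "pointed", inside a relative clause.
The relative pronoun is "which" (word 3); it is bound by the head noun immediately before it.
Its filler is the head noun "contract", at word 2.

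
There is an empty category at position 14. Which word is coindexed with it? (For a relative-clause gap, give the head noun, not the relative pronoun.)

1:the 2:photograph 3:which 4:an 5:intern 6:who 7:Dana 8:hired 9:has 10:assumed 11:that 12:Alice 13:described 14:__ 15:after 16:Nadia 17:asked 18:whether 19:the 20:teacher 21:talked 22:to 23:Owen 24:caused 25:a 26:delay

2

The gap at 14 is the object of "described", inside a relative clause.
The relative pronoun is "which" (word 3); it is bound by the head noun immediately before it.
Its filler is the head noun "photograph", at word 2.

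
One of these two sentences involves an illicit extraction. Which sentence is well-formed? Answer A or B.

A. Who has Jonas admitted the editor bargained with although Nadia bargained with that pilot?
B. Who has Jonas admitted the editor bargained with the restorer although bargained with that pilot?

A

In B, the wh-phrase is extracted from inside an adjunct island (introduced by "although"), which blocks movement.
In A, the extraction path crosses only that-complement boundaries, which are transparent.
So A is grammatical.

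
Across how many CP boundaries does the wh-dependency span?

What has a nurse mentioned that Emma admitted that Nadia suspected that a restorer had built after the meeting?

3

"what" is extracted from the object of "built".
Boundaries crossed, outermost first: [that], [that], [that] — 3 in total.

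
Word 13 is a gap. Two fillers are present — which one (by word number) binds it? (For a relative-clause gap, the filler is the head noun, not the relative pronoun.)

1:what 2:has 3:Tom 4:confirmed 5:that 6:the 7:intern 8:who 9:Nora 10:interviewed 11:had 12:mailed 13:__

1

The marked gap is the direct object of "mailed".
Its filler is the fronted wh-phrase "what", at word 1.
(The other dependency links word 7 to a gap after word 10.)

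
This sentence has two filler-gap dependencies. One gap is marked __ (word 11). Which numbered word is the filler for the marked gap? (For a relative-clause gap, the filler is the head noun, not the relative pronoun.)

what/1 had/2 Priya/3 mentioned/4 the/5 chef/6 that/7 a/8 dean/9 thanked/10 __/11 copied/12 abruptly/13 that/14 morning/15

The marked gap is inside the relative clause, the direct object of "thanked".
Its filler is the head noun "chef" (via "that"), at word 6.
(The other dependency links word 1 to a gap after word 12.)

6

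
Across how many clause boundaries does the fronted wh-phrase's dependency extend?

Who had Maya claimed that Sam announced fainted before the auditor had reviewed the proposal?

"who" is extracted from the subject of "fainted".
Boundaries crossed, outermost first: [that], [Ø] — 2 in total.

2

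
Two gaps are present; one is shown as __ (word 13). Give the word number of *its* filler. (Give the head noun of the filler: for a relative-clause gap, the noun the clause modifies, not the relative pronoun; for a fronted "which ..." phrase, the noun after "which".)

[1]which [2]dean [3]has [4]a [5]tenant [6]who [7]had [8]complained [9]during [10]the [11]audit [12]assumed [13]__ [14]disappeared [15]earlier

2

The marked gap is the subject of "disappeared".
Its filler is the fronted wh-phrase "which dean", at word 2.
(The other dependency links word 5 to a gap after word 6.)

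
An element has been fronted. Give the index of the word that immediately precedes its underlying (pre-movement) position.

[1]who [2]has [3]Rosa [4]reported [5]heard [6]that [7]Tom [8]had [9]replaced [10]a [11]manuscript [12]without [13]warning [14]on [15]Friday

The displaced element is "who" (word 1).
It is linked across 1 clause boundary (Ø).
It functions as the subject of "heard", so the gap sits immediately after word 4 ("reported").
Base order: Rosa has reported that who heard that Tom had replaced a manuscript without warning on Friday.

4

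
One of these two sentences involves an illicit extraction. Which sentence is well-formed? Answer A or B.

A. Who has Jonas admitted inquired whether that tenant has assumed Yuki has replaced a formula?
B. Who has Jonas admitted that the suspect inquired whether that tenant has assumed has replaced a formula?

A

In B, the wh-phrase is extracted from inside a wh-island (introduced by "whether"), which blocks movement.
In A, the extraction path crosses only that-complement boundaries, which are transparent.
So A is grammatical.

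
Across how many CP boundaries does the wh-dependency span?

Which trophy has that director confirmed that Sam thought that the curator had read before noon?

2

"which trophy" is extracted from the object of "read".
Boundaries crossed, outermost first: [that], [that] — 2 in total.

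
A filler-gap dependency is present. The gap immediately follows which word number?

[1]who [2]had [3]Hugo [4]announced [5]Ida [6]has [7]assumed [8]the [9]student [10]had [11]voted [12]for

12

The displaced element is "who" (word 1).
It is linked across 2 clause boundaries (Ø → Ø).
It functions as the object of the preposition "for" of "voted", so the gap sits immediately after word 12 ("for").
Base order: Hugo had announced Ida has assumed the student had voted for who.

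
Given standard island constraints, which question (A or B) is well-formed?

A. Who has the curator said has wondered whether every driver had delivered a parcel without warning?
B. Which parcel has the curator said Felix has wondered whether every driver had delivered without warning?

In B, the wh-phrase is extracted from inside a wh-island (introduced by "whether"), which blocks movement.
In A, the extraction path crosses only that-complement boundaries, which are transparent.
So A is grammatical.

A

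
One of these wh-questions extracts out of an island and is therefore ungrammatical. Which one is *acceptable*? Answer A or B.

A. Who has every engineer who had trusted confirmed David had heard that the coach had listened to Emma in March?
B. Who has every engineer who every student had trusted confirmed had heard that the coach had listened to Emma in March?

B

In A, the wh-phrase is extracted from inside a complex-NP island (relative clause) (introduced by "who"), which blocks movement.
In B, the extraction path crosses only that-complement boundaries, which are transparent.
So B is grammatical.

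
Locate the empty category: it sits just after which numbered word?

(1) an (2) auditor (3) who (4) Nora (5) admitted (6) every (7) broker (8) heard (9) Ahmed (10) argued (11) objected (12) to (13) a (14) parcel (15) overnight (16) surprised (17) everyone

10

The displaced element is "an auditor" (word 2).
It is linked across 3 clause boundaries (Ø → Ø → Ø).
It functions as the subject of "objected", so the gap sits immediately after word 10 ("argued").
Base order: Nora admitted every broker heard Ahmed argued that an auditor objected to a parcel overnight.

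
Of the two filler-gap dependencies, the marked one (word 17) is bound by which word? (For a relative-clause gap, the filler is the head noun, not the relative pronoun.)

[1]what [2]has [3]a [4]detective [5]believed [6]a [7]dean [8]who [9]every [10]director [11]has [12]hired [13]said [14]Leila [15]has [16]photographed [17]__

The marked gap is the direct object of "photographed".
Its filler is the fronted wh-phrase "what", at word 1.
(The other dependency links word 7 to a gap after word 12.)

1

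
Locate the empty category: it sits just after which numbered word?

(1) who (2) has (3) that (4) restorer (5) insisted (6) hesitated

The displaced element is "who" (word 1).
It is linked across 1 clause boundary (Ø).
It functions as the subject of "hesitated", so the gap sits immediately after word 5 ("insisted").
Base order: That restorer has insisted that who hesitated.

5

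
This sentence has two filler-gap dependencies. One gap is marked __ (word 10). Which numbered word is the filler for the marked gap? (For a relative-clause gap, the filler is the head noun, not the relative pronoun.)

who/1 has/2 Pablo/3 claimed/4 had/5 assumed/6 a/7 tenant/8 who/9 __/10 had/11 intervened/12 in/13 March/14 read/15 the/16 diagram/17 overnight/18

8

The marked gap is inside the relative clause, the subject of "intervened".
Its filler is the head noun "tenant" (via "who"), at word 8.
(The other dependency links word 1 to a gap after word 4.)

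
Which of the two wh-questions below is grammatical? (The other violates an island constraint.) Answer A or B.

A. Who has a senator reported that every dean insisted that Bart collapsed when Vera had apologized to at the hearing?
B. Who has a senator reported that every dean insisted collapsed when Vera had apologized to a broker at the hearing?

B

In A, the wh-phrase is extracted from inside an adjunct island (introduced by "when"), which blocks movement.
In B, the extraction path crosses only that-complement boundaries, which are transparent.
So B is grammatical.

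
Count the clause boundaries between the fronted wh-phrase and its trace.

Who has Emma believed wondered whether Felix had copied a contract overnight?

1

"who" is extracted from the subject of "wondered".
Boundaries crossed, outermost first: [Ø] — 1 in total.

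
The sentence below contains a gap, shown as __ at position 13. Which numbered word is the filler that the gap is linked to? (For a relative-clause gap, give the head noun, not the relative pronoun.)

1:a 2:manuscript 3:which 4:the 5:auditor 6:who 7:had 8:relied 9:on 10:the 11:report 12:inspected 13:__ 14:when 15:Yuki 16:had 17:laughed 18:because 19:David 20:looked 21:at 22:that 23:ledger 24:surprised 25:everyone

The gap at 13 is the object of "inspected", inside a relative clause.
The relative pronoun is "which" (word 3); it is bound by the head noun immediately before it.
Its filler is the head noun "manuscript", at word 2.

2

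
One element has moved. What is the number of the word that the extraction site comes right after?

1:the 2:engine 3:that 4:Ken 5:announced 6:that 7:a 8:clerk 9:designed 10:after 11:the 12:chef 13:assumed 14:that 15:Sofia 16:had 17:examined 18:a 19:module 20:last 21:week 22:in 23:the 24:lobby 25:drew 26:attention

9

The displaced element is "the engine" (word 2).
It is linked across 1 clause boundary (that).
It functions as the direct object of "designed", so the gap sits immediately after word 9 ("designed").
Base order: Ken announced that a clerk designed the engine after the chef assumed that Sofia had examined a module last week in the lobby.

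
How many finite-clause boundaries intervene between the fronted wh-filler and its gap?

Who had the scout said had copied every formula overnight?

1

"who" is extracted from the subject of "copied".
Boundaries crossed, outermost first: [Ø] — 1 in total.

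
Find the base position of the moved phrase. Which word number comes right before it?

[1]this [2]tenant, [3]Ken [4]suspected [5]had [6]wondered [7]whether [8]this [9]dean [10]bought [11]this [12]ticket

The displaced element is "this tenant" (word 2).
It is linked across 1 clause boundary (Ø).
It functions as the subject of "wondered", so the gap sits immediately after word 4 ("suspected").
Base order: Ken suspected that this tenant had wondered whether this dean bought this ticket.

4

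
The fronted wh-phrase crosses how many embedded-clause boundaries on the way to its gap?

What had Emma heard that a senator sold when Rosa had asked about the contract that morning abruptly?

"what" is extracted from the object of "sold".
Boundaries crossed, outermost first: [that] — 1 in total.

1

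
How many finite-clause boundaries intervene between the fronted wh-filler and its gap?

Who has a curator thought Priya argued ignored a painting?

"who" is extracted from the subject of "ignored".
Boundaries crossed, outermost first: [Ø], [Ø] — 2 in total.

2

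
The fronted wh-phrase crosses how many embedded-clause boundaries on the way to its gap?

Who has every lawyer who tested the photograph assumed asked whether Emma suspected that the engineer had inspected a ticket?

"who" is extracted from the subject of "asked".
Boundaries crossed, outermost first: [Ø] — 1 in total.

1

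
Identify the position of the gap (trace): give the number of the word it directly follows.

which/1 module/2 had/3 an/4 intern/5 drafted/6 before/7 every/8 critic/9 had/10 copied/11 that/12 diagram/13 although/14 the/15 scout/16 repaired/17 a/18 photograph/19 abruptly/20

The displaced element is "which module" (word 2).
It functions as the direct object of "drafted", so the gap sits immediately after word 6 ("drafted").
Base order: An intern had drafted which module before every critic had copied that diagram although the scout repaired a photograph abruptly.

6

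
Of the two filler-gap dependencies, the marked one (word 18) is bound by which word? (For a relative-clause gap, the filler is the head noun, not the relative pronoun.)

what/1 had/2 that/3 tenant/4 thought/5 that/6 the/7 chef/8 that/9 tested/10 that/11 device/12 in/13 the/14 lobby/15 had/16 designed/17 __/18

1

The marked gap is the direct object of "designed".
Its filler is the fronted wh-phrase "what", at word 1.
(The other dependency links word 8 to a gap after word 9.)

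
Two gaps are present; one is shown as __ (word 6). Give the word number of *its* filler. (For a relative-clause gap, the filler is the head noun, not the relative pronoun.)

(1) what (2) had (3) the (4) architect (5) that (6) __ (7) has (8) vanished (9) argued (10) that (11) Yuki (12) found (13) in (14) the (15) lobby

4

The marked gap is inside the relative clause, the subject of "vanished".
Its filler is the head noun "architect" (via "that"), at word 4.
(The other dependency links word 1 to a gap after word 12.)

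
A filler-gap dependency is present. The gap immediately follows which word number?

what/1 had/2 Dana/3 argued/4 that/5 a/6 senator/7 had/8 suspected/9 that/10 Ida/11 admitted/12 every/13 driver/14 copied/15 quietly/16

15

The displaced element is "what" (word 1).
It is linked across 3 clause boundaries (that → that → Ø).
It functions as the direct object of "copied", so the gap sits immediately after word 15 ("copied").
Base order: Dana had argued that a senator had suspected that Ida admitted every driver copied what quietly.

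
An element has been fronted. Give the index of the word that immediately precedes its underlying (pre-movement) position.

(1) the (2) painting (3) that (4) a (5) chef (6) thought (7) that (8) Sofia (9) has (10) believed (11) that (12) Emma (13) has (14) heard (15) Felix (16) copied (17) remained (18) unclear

The displaced element is "the painting" (word 2).
It is linked across 3 clause boundaries (that → that → Ø).
It functions as the direct object of "copied", so the gap sits immediately after word 16 ("copied").
Base order: A chef thought that Sofia has believed that Emma has heard Felix copied the painting.

16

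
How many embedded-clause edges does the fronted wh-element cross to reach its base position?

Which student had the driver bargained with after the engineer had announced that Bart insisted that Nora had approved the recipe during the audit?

0

"which student" originates inside the matrix clause — no clause boundary is crossed.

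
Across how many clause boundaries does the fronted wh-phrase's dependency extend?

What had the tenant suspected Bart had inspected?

"what" is extracted from the object of "inspected".
Boundaries crossed, outermost first: [Ø] — 1 in total.

1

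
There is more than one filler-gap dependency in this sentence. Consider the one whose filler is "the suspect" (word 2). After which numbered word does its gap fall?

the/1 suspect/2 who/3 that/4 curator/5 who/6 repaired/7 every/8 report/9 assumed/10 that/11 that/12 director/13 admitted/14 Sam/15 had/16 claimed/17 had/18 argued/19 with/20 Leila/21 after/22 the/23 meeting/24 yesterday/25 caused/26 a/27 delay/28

The displaced element is "the suspect" (word 2).
It is linked across 3 clause boundaries (that → Ø → Ø).
It functions as the subject of "argued", so the gap sits immediately after word 17 ("claimed").
Base order: That curator who repaired every report assumed that that director admitted Sam had claimed the suspect had argued with Leila after the meeting yesterday.

17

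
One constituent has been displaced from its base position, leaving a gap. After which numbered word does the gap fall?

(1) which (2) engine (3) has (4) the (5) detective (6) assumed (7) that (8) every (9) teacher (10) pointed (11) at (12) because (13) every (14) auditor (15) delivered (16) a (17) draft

The displaced element is "which engine" (word 2).
It is linked across 1 clause boundary (that).
It functions as the object of the preposition "at" of "pointed", so the gap sits immediately after word 11 ("at").
Base order: The detective has assumed that every teacher pointed at which engine because every auditor delivered a draft.

11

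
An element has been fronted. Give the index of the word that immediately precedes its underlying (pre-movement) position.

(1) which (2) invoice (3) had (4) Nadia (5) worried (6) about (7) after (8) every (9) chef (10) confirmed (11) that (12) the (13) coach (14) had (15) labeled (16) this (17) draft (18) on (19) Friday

6

The displaced element is "which invoice" (word 2).
It functions as the object of the preposition "about" of "worried", so the gap sits immediately after word 6 ("about").
Base order: Nadia had worried about which invoice after every chef confirmed that the coach had labeled this draft on Friday.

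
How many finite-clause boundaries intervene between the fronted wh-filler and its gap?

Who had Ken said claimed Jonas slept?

1

"who" is extracted from the subject of "claimed".
Boundaries crossed, outermost first: [Ø] — 1 in total.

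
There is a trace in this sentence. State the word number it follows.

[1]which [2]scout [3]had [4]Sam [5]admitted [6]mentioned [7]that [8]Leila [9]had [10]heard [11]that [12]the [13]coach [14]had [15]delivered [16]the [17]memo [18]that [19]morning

5

The displaced element is "which scout" (word 2).
It is linked across 1 clause boundary (Ø).
It functions as the subject of "mentioned", so the gap sits immediately after word 5 ("admitted").
Base order: Sam had admitted that which scout mentioned that Leila had heard that the coach had delivered the memo that morning.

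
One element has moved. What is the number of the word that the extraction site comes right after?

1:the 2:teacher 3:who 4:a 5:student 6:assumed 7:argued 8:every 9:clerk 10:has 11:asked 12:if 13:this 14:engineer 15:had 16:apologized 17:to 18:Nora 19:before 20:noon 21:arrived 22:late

6

The displaced element is "the teacher" (word 2).
It is linked across 1 clause boundary (Ø).
It functions as the subject of "argued", so the gap sits immediately after word 6 ("assumed").
Base order: A student assumed that the teacher argued every clerk has asked if this engineer had apologized to Nora before noon.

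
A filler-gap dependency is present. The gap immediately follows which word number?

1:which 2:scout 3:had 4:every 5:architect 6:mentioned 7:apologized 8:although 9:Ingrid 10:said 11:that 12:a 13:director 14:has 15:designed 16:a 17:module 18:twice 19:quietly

6

The displaced element is "which scout" (word 2).
It is linked across 1 clause boundary (Ø).
It functions as the subject of "apologized", so the gap sits immediately after word 6 ("mentioned").
Base order: Every architect had mentioned which scout apologized although Ingrid said that a director has designed a module twice quietly.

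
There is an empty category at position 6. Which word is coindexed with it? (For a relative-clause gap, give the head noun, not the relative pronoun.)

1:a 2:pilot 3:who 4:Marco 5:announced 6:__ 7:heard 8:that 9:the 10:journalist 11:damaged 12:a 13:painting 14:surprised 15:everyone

The gap at 6 is the subject of "heard", inside a relative clause.
The relative pronoun is "who" (word 3); it is bound by the head noun immediately before it.
Its filler is the head noun "pilot", at word 2.

2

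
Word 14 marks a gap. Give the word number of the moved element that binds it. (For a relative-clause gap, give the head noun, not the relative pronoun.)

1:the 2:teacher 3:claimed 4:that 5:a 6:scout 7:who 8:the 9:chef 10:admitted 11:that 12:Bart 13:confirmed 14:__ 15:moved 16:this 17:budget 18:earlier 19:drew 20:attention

The gap at 14 is the subject of "moved", inside a relative clause.
The relative pronoun is "who" (word 7); it is bound by the head noun immediately before it.
Its filler is the head noun "scout", at word 6.

6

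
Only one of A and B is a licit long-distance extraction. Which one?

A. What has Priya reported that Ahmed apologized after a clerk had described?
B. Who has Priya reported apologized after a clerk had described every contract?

In A, the wh-phrase is extracted from inside an adjunct island (introduced by "after"), which blocks movement.
In B, the extraction path crosses only that-complement boundaries, which are transparent.
So B is grammatical.

B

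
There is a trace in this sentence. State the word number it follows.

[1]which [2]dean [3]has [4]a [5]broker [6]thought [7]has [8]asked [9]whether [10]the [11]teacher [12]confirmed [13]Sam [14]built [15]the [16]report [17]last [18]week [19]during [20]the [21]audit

The displaced element is "which dean" (word 2).
It is linked across 1 clause boundary (Ø).
It functions as the subject of "asked", so the gap sits immediately after word 6 ("thought").
Base order: A broker has thought that which dean has asked whether the teacher confirmed Sam built the report last week during the audit.

6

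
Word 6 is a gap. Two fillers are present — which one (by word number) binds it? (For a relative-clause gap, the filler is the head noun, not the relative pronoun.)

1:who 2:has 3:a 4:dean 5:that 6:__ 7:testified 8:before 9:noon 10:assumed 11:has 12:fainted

The marked gap is inside the relative clause, the subject of "testified".
Its filler is the head noun "dean" (via "that"), at word 4.
(The other dependency links word 1 to a gap after word 10.)

4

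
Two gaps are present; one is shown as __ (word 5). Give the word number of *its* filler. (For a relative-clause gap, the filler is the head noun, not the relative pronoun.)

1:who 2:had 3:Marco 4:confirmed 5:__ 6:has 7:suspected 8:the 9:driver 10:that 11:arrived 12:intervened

The marked gap is the subject of "suspected".
Its filler is the fronted wh-phrase "who", at word 1.
(The other dependency links word 9 to a gap after word 10.)

1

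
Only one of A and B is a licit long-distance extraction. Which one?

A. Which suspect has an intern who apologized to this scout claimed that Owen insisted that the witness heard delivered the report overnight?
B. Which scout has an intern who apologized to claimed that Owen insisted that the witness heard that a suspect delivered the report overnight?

In B, the wh-phrase is extracted from inside a complex-NP island (relative clause) (introduced by "who"), which blocks movement.
In A, the extraction path crosses only that-complement boundaries, which are transparent.
So A is grammatical.

A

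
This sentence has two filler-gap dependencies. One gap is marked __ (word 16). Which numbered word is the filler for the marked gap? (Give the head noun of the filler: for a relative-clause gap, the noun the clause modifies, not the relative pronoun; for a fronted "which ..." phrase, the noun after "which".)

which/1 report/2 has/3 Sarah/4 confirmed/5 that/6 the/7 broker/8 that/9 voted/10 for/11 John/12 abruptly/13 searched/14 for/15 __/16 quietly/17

2

The marked gap is the object of the preposition "for" of "searched".
Its filler is the fronted wh-phrase "which report", at word 2.
(The other dependency links word 8 to a gap after word 9.)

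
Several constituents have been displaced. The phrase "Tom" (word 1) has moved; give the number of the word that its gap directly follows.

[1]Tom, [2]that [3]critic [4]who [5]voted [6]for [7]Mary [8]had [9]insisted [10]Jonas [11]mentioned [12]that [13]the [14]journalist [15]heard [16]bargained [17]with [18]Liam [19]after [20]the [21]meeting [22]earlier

The displaced element is "Tom" (word 1).
It is linked across 3 clause boundaries (Ø → that → Ø).
It functions as the subject of "bargained", so the gap sits immediately after word 15 ("heard").
Base order: That critic who voted for Mary had insisted Jonas mentioned that the journalist heard that Tom bargained with Liam after the meeting earlier.

15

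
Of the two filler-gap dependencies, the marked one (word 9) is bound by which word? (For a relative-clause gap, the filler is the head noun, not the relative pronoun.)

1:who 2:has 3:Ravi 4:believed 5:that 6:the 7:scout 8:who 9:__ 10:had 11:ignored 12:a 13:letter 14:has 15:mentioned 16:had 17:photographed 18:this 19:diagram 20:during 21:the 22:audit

7

The marked gap is inside the relative clause, the subject of "ignored".
Its filler is the head noun "scout" (via "who"), at word 7.
(The other dependency links word 1 to a gap after word 15.)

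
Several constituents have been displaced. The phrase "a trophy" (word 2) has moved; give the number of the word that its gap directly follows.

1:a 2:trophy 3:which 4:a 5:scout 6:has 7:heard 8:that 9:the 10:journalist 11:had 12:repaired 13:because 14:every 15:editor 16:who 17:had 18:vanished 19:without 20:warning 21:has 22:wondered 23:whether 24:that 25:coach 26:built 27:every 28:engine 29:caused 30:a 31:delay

The displaced element is "a trophy" (word 2).
It is linked across 1 clause boundary (that).
It functions as the direct object of "repaired", so the gap sits immediately after word 12 ("repaired").
Base order: A scout has heard that the journalist had repaired a trophy because every editor who had vanished without warning has wondered whether that coach built every engine.

12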